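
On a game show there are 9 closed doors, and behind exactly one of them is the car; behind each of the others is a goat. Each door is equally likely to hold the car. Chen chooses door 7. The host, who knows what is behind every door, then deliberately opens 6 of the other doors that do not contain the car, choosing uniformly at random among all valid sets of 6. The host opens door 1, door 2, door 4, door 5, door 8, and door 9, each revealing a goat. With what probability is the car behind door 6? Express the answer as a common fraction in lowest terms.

4/9

Apply Bayes' rule, conditioning on where the car actually is.
If it is behind any of doors 1, 2, 4, 5, 8, and 9 (prior 1/9 each): that door was opened and seen not to hold the prize — ruled out; weight (1/9)·0 = 0 each.
If it is behind either of doors 3 and 6 (prior 1/9 each): the host has 7 equally likely choices, so probability 1/7; weight (1/9)·(1/7) = 1/63 each.
If it is behind door 7 (prior 1/9): the host has 28 equally likely choices, so probability 1/28; weight (1/9)·(1/28) = 1/252.
The weights sum to 1/28.
So P(the car behind door 6 | the host opened door 1, door 2, door 4, door 5, door 8, and door 9) = (1/63) / (1/28) = 4/9.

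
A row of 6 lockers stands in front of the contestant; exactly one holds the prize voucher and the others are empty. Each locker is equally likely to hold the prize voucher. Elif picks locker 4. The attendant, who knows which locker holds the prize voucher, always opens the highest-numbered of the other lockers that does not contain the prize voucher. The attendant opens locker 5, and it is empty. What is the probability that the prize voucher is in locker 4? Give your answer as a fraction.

Consider each possible location of the prize voucher in turn.
If it is in any of lockers 1, 2, 3, and 4 (prior 1/6 each): the attendant would have opened locker 6 instead, probability 0; weight (1/6)·0 = 0 each.
If it is in locker 5 (prior 1/6): the attendant opened locker 5, so this case is ruled out; weight (1/6)·0 = 0.
If it is in locker 6 (prior 1/6): locker 5 is the highest-numbered option available, probability 1; weight (1/6)·1 = 1/6.
The weights sum to 1/6.
So P(the prize voucher in locker 4 | the attendant opened locker 5) = 0 / (1/6) = 0.

0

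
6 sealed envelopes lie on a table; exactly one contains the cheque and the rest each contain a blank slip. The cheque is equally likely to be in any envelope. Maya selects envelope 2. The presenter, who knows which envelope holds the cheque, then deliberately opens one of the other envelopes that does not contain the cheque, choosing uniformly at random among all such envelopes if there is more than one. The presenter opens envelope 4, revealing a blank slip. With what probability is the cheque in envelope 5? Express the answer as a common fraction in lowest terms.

5/24

Consider each possible location of the cheque in turn.
If it is in any of envelopes 1, 3, 5, and 6 (prior 1/6 each): the presenter has 4 equally likely choices, so probability 1/4; weight (1/6)·(1/4) = 1/24 each.
If it is in envelope 2 (prior 1/6): the presenter has 5 equally likely choices, so probability 1/5; weight (1/6)·(1/5) = 1/30.
If it is in envelope 4 (prior 1/6): the presenter opened envelope 4, so this case is ruled out; weight (1/6)·0 = 0.
The weights sum to 1/5.
So P(the cheque in envelope 5 | the presenter opened envelope 4) = (1/24) / (1/5) = 5/24.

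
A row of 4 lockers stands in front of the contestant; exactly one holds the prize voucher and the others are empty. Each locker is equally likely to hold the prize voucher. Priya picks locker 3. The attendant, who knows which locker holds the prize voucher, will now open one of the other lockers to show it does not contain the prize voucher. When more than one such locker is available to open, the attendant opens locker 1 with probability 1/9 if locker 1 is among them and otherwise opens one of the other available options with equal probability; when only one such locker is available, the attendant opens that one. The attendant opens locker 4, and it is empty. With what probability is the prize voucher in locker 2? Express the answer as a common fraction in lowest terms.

16/33

Condition on the true location of the prize voucher.
If it is in locker 1 (prior 1/4): locker 1 holds the prize so is unavailable; the attendant chooses uniformly among the 2 others, probability 1/2; weight (1/4)·(1/2) = 1/8.
If it is in locker 2 (prior 1/4): locker 1 is available but not opened, probability 8/9; weight (1/4)·(8/9) = 2/9.
If it is in locker 3 (prior 1/4): locker 1 is available but not opened; locker 4 gets probability (1 − 1/9)/2 = 4/9; weight (1/4)·(4/9) = 1/9.
If it is in locker 4 (prior 1/4): the attendant opened locker 4, so this case is ruled out; weight (1/4)·0 = 0.
The weights sum to 11/24.
So P(the prize voucher in locker 2 | the attendant opened locker 4) = (2/9) / (11/24) = 16/33.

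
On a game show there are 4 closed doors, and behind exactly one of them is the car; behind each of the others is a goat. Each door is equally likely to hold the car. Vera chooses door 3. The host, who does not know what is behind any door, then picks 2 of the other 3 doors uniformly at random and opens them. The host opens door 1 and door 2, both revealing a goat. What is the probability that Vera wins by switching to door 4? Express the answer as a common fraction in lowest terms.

Because the host chose which doors to open without knowing where the car is, the choice is independent of the prize location. Learning that none of the 2 opened doors holds the car simply rules out those 2 locations and leaves the remaining 2 doors still equally likely by symmetry.
So P(the car behind door 4) = 1/2.

1/2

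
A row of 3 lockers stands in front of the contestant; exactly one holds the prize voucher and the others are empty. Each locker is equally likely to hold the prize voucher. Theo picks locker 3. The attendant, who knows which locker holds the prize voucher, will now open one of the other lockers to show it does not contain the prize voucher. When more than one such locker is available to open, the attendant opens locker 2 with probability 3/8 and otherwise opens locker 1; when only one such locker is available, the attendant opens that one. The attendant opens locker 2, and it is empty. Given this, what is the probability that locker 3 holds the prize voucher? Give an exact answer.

Consider each possible location of the prize voucher in turn.
If it is in locker 1 (prior 1/3): only locker 2 is available, probability 1; weight (1/3)·1 = 1/3.
If it is in locker 2 (prior 1/3): the attendant opened locker 2, so this case is ruled out; weight (1/3)·0 = 0.
If it is in locker 3 (prior 1/3): locker 2 is available, opened with probability 3/8; weight (1/3)·(3/8) = 1/8.
The weights sum to 11/24.
So P(the prize voucher in locker 3 | the attendant opened locker 2) = (1/8) / (11/24) = 3/11.

3/11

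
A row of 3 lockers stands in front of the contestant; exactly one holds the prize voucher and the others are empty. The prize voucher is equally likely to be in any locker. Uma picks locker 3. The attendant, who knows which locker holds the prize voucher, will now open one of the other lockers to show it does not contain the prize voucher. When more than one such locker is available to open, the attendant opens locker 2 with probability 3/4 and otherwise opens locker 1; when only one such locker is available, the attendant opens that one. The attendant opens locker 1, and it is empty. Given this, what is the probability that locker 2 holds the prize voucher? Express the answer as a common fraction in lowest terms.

Apply Bayes' rule, conditioning on where the prize voucher actually is.
If it is in locker 1 (prior 1/3): the attendant opened locker 1, so this case is ruled out; weight (1/3)·0 = 0.
If it is in locker 2 (prior 1/3): only locker 1 is available, probability 1; weight (1/3)·1 = 1/3.
If it is in locker 3 (prior 1/3): locker 2 is available but not opened, probability 1/4; weight (1/3)·(1/4) = 1/12.
The weights sum to 5/12.
So P(the prize voucher in locker 2 | the attendant opened locker 1) = (1/3) / (5/12) = 4/5.

4/5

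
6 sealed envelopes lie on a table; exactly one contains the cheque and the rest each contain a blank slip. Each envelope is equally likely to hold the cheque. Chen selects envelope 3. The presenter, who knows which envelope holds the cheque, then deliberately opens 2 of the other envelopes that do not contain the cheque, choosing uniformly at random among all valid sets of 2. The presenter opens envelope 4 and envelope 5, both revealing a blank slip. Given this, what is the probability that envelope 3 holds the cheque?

Apply Bayes' rule, conditioning on where the cheque actually is.
If it is in any of envelopes 1, 2, and 6 (prior 1/6 each): the presenter has 6 equally likely choices, so probability 1/6; weight (1/6)·(1/6) = 1/36 each.
If it is in envelope 3 (prior 1/6): the presenter has 10 equally likely choices, so probability 1/10; weight (1/6)·(1/10) = 1/60.
If it is in either of envelopes 4 and 5 (prior 1/6 each): that envelope was opened and seen not to hold the prize — ruled out; weight (1/6)·0 = 0 each.
The weights sum to 1/10.
So P(the cheque in envelope 3 | the presenter opened envelope 4 and envelope 5) = (1/60) / (1/10) = 1/6.

1/6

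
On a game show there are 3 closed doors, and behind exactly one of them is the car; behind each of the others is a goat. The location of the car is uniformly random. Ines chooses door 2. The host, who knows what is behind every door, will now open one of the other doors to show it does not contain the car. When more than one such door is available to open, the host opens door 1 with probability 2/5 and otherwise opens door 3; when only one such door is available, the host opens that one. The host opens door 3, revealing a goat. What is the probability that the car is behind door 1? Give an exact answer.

Consider each possible location of the car in turn.
If it is behind door 1 (prior 1/3): only door 3 is available, probability 1; weight (1/3)·1 = 1/3.
If it is behind door 2 (prior 1/3): door 1 is available but not opened, probability 3/5; weight (1/3)·(3/5) = 1/5.
If it is behind door 3 (prior 1/3): the host opened door 3, so this case is ruled out; weight (1/3)·0 = 0.
The weights sum to 8/15.
So P(the car behind door 1 | the host opened door 3) = (1/3) / (8/15) = 5/8.

5/8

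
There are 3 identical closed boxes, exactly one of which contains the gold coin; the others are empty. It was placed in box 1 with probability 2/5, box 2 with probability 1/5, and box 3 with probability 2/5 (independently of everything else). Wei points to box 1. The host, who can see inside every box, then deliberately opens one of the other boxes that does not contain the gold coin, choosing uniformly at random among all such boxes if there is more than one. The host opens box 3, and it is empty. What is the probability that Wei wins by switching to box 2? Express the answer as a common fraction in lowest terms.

1/2

Apply Bayes' rule, conditioning on where the gold coin actually is.
If it is in box 1 (prior 2/5): the host has 2 equally likely choices, so probability 1/2; weight (2/5)·(1/2) = 1/5.
If it is in box 2 (prior 1/5): the host has no choice, probability 1; weight (1/5)·1 = 1/5.
If it is in box 3 (prior 2/5): the host opened box 3, so this case is ruled out; weight (2/5)·0 = 0.
The weights sum to 2/5.
So P(the gold coin in box 2 | the host opened box 3) = (1/5) / (2/5) = 1/2.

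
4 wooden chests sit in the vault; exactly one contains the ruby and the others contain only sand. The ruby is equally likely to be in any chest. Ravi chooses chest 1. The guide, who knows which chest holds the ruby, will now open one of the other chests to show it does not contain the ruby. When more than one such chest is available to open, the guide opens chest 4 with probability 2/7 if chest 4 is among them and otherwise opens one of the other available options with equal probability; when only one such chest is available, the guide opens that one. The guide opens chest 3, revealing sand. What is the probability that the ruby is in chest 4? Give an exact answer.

7/22

Condition on the true location of the ruby.
If it is in chest 1 (prior 1/4): chest 4 is available but not opened; chest 3 gets probability (1 − 2/7)/2 = 5/14; weight (1/4)·(5/14) = 5/56.
If it is in chest 2 (prior 1/4): chest 4 is available but not opened, probability 5/7; weight (1/4)·(5/7) = 5/28.
If it is in chest 3 (prior 1/4): the guide opened chest 3, so this case is ruled out; weight (1/4)·0 = 0.
If it is in chest 4 (prior 1/4): chest 4 holds the prize so is unavailable; the guide chooses uniformly among the 2 others, probability 1/2; weight (1/4)·(1/2) = 1/8.
The weights sum to 11/28.
So P(the ruby in chest 4 | the guide opened chest 3) = (1/8) / (11/28) = 7/22.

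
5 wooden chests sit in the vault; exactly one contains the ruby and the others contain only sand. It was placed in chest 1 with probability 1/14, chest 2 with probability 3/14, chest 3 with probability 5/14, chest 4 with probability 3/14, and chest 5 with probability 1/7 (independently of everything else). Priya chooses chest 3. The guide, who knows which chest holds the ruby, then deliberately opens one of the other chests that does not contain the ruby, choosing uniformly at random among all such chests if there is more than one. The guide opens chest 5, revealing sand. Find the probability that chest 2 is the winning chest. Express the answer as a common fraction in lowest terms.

Consider each possible location of the ruby in turn.
If it is in chest 1 (prior 1/14): the guide has 3 equally likely choices, so probability 1/3; weight (1/14)·(1/3) = 1/42.
If it is in either of chests 2 and 4 (prior 3/14 each): the guide has 3 equally likely choices, so probability 1/3; weight (3/14)·(1/3) = 1/14 each.
If it is in chest 3 (prior 5/14): the guide has 4 equally likely choices, so probability 1/4; weight (5/14)·(1/4) = 5/56.
If it is in chest 5 (prior 1/7): the guide opened chest 5, so this case is ruled out; weight (1/7)·0 = 0.
The weights sum to 43/168.
So P(the ruby in chest 2 | the guide opened chest 5) = (1/14) / (43/168) = 12/43.

12/43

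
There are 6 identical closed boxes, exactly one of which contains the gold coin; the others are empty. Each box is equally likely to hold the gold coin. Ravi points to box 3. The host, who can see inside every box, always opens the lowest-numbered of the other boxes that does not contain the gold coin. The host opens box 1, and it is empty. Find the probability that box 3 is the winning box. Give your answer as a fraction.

Condition on the true location of the gold coin.
If it is in box 1 (prior 1/6): the host opened box 1, so this case is ruled out; weight (1/6)·0 = 0.
If it is in any of boxes 2, 3, 4, 5, and 6 (prior 1/6 each): box 1 is the lowest-numbered option available, probability 1; weight (1/6)·1 = 1/6 each.
The weights sum to 5/6.
So P(the gold coin in box 3 | the host opened box 1) = (1/6) / (5/6) = 1/5.

1/5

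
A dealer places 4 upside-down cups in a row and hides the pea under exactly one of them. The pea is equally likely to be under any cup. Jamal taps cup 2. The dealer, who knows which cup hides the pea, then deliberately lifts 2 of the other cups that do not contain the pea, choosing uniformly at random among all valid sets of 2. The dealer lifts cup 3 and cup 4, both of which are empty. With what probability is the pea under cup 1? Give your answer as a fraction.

Consider each possible location of the pea in turn.
If it is under cup 1 (prior 1/4): the dealer has no choice, probability 1; weight (1/4)·1 = 1/4.
If it is under cup 2 (prior 1/4): the dealer has 3 equally likely choices, so probability 1/3; weight (1/4)·(1/3) = 1/12.
If it is under either of cups 3 and 4 (prior 1/4 each): that cup was opened and seen not to hold the prize — ruled out; weight (1/4)·0 = 0 each.
The weights sum to 1/3.
So P(the pea under cup 1 | the dealer opened cup 3 and cup 4) = (1/4) / (1/3) = 3/4.

3/4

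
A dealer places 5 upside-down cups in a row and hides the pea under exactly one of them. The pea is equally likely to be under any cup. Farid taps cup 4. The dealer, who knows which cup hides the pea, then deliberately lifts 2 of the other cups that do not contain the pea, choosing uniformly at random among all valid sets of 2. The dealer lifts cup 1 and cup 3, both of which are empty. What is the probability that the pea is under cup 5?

Condition on the true location of the pea.
If it is under either of cups 1 and 3 (prior 1/5 each): that cup was opened and seen not to hold the prize — ruled out; weight (1/5)·0 = 0 each.
If it is under either of cups 2 and 5 (prior 1/5 each): the dealer has 3 equally likely choices, so probability 1/3; weight (1/5)·(1/3) = 1/15 each.
If it is under cup 4 (prior 1/5): the dealer has 6 equally likely choices, so probability 1/6; weight (1/5)·(1/6) = 1/30.
The weights sum to 1/6.
So P(the pea under cup 5 | the dealer opened cup 1 and cup 3) = (1/15) / (1/6) = 2/5.

2/5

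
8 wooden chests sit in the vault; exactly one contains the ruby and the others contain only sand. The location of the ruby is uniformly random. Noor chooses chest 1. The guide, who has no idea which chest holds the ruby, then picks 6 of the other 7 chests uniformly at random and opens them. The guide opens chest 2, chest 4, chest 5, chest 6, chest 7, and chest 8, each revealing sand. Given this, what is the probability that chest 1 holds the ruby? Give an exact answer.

1/2

Apply Bayes' rule, conditioning on where the ruby actually is.
If it is in either of chests 1 and 3 (prior 1/8 each): the guide picks exactly this set with probability 1/7 regardless, and none is the prize; weight (1/8)·(1/7) = 1/56 each.
If it is in any of chests 2, 4, 5, 6, 7, and 8 (prior 1/8 each): that chest was opened and seen not to hold the prize — ruled out; weight (1/8)·0 = 0 each.
The weights sum to 1/28.
So P(the ruby in chest 1 | the guide opened chest 2, chest 4, chest 5, chest 6, chest 7, and chest 8) = (1/56) / (1/28) = 1/2.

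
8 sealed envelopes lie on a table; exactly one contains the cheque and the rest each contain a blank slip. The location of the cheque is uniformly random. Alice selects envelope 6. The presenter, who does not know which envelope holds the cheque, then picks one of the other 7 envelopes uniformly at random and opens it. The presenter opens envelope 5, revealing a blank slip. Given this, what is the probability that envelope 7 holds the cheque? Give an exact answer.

1/7

Apply Bayes' rule, conditioning on where the cheque actually is.
If it is in any of envelopes 1, 2, 3, 4, 6, 7, and 8 (prior 1/8 each): the presenter picks envelope 5 with probability 1/7 regardless, and it is not the prize; weight (1/8)·(1/7) = 1/56 each.
If it is in envelope 5 (prior 1/8): the presenter opened envelope 5, so this case is ruled out; weight (1/8)·0 = 0.
The weights sum to 1/8.
So P(the cheque in envelope 7 | the presenter opened envelope 5) = (1/56) / (1/8) = 1/7.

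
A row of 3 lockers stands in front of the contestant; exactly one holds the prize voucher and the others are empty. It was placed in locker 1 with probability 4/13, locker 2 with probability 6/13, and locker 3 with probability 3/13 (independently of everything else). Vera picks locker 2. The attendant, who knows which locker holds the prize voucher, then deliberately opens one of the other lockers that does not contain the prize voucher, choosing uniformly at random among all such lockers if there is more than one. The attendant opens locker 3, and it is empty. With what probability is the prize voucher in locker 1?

Consider each possible location of the prize voucher in turn.
If it is in locker 1 (prior 4/13): the attendant has no choice, probability 1; weight (4/13)·1 = 4/13.
If it is in locker 2 (prior 6/13): the attendant has 2 equally likely choices, so probability 1/2; weight (6/13)·(1/2) = 3/13.
If it is in locker 3 (prior 3/13): the attendant opened locker 3, so this case is ruled out; weight (3/13)·0 = 0.
The weights sum to 7/13.
So P(the prize voucher in locker 1 | the attendant opened locker 3) = (4/13) / (7/13) = 4/7.

4/7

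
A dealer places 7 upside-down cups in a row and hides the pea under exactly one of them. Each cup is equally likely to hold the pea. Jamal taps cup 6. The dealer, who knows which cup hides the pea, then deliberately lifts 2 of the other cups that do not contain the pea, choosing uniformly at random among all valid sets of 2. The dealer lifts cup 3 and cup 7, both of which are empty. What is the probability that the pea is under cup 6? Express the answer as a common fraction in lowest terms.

Condition on the true location of the pea.
If it is under any of cups 1, 2, 4, and 5 (prior 1/7 each): the dealer has 10 equally likely choices, so probability 1/10; weight (1/7)·(1/10) = 1/70 each.
If it is under either of cups 3 and 7 (prior 1/7 each): that cup was opened and seen not to hold the prize — ruled out; weight (1/7)·0 = 0 each.
If it is under cup 6 (prior 1/7): the dealer has 15 equally likely choices, so probability 1/15; weight (1/7)·(1/15) = 1/105.
The weights sum to 1/15.
So P(the pea under cup 6 | the dealer opened cup 3 and cup 7) = (1/105) / (1/15) = 1/7.

1/7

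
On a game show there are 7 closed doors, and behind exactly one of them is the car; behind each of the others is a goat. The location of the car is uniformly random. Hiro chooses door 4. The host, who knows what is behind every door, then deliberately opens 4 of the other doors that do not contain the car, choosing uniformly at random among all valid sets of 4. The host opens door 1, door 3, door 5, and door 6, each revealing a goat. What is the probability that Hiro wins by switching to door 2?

Condition on the true location of the car.
If it is behind any of doors 1, 3, 5, and 6 (prior 1/7 each): that door was opened and seen not to hold the prize — ruled out; weight (1/7)·0 = 0 each.
If it is behind either of doors 2 and 7 (prior 1/7 each): the host has 5 equally likely choices, so probability 1/5; weight (1/7)·(1/5) = 1/35 each.
If it is behind door 4 (prior 1/7): the host has 15 equally likely choices, so probability 1/15; weight (1/7)·(1/15) = 1/105.
The weights sum to 1/15.
So P(the car behind door 2 | the host opened door 1, door 3, door 5, and door 6) = (1/35) / (1/15) = 3/7.

3/7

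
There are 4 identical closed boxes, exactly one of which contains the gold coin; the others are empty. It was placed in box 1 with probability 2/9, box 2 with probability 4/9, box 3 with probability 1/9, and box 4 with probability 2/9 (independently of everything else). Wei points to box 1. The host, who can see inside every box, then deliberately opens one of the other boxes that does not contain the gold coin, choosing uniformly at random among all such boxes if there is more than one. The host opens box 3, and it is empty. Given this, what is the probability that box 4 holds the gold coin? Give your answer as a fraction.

3/11

Apply Bayes' rule, conditioning on where the gold coin actually is.
If it is in box 1 (prior 2/9): the host has 3 equally likely choices, so probability 1/3; weight (2/9)·(1/3) = 2/27.
If it is in box 2 (prior 4/9): the host has 2 equally likely choices, so probability 1/2; weight (4/9)·(1/2) = 2/9.
If it is in box 3 (prior 1/9): the host opened box 3, so this case is ruled out; weight (1/9)·0 = 0.
If it is in box 4 (prior 2/9): the host has 2 equally likely choices, so probability 1/2; weight (2/9)·(1/2) = 1/9.
The weights sum to 11/27.
So P(the gold coin in box 4 | the host opened box 3) = (1/9) / (11/27) = 3/11.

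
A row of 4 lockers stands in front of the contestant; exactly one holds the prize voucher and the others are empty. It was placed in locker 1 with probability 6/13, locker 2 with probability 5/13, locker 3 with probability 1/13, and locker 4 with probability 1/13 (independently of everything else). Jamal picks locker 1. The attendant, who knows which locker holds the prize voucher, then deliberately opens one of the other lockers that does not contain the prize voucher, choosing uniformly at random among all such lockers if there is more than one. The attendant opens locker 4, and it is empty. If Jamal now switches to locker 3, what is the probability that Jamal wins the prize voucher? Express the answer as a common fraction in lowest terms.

Apply Bayes' rule, conditioning on where the prize voucher actually is.
If it is in locker 1 (prior 6/13): the attendant has 3 equally likely choices, so probability 1/3; weight (6/13)·(1/3) = 2/13.
If it is in locker 2 (prior 5/13): the attendant has 2 equally likely choices, so probability 1/2; weight (5/13)·(1/2) = 5/26.
If it is in locker 3 (prior 1/13): the attendant has 2 equally likely choices, so probability 1/2; weight (1/13)·(1/2) = 1/26.
If it is in locker 4 (prior 1/13): the attendant opened locker 4, so this case is ruled out; weight (1/13)·0 = 0.
The weights sum to 5/13.
So P(the prize voucher in locker 3 | the attendant opened locker 4) = (1/26) / (5/13) = 1/10.

1/10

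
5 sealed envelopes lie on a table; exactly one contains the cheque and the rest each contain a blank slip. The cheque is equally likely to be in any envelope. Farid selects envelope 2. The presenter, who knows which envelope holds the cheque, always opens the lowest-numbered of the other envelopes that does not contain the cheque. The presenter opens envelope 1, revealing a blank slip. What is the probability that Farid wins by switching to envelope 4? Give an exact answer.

Apply Bayes' rule, conditioning on where the cheque actually is.
If it is in envelope 1 (prior 1/5): the presenter opened envelope 1, so this case is ruled out; weight (1/5)·0 = 0.
If it is in any of envelopes 2, 3, 4, and 5 (prior 1/5 each): envelope 1 is the lowest-numbered option available, probability 1; weight (1/5)·1 = 1/5 each.
The weights sum to 4/5.
So P(the cheque in envelope 4 | the presenter opened envelope 1) = (1/5) / (4/5) = 1/4.

1/4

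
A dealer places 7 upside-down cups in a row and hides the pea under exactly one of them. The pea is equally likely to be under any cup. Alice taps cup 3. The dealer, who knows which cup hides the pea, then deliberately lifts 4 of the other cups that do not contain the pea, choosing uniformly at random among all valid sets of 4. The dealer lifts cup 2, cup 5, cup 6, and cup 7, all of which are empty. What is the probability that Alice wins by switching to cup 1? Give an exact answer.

3/7

Condition on the true location of the pea.
If it is under either of cups 1 and 4 (prior 1/7 each): the dealer has 5 equally likely choices, so probability 1/5; weight (1/7)·(1/5) = 1/35 each.
If it is under any of cups 2, 5, 6, and 7 (prior 1/7 each): that cup was opened and seen not to hold the prize — ruled out; weight (1/7)·0 = 0 each.
If it is under cup 3 (prior 1/7): the dealer has 15 equally likely choices, so probability 1/15; weight (1/7)·(1/15) = 1/105.
The weights sum to 1/15.
So P(the pea under cup 1 | the dealer opened cup 2, cup 5, cup 6, and cup 7) = (1/35) / (1/15) = 3/7.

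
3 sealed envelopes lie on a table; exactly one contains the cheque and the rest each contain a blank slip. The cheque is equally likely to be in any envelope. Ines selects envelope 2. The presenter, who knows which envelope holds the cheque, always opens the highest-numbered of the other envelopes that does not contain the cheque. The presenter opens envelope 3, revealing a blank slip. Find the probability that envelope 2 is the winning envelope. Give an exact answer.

Condition on the true location of the cheque.
If it is in either of envelopes 1 and 2 (prior 1/3 each): envelope 3 is the highest-numbered option available, probability 1; weight (1/3)·1 = 1/3 each.
If it is in envelope 3 (prior 1/3): the presenter opened envelope 3, so this case is ruled out; weight (1/3)·0 = 0.
The weights sum to 2/3.
So P(the cheque in envelope 2 | the presenter opened envelope 3) = (1/3) / (2/3) = 1/2.

1/2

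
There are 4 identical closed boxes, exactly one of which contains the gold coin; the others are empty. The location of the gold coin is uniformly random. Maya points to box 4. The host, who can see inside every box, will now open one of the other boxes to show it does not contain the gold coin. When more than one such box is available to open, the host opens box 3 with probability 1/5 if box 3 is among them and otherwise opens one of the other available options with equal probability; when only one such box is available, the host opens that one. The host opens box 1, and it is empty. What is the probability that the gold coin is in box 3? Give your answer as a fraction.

5/17

Condition on the true location of the gold coin.
If it is in box 1 (prior 1/4): the host opened box 1, so this case is ruled out; weight (1/4)·0 = 0.
If it is in box 2 (prior 1/4): box 3 is available but not opened, probability 4/5; weight (1/4)·(4/5) = 1/5.
If it is in box 3 (prior 1/4): box 3 holds the prize so is unavailable; the host chooses uniformly among the 2 others, probability 1/2; weight (1/4)·(1/2) = 1/8.
If it is in box 4 (prior 1/4): box 3 is available but not opened; box 1 gets probability (1 − 1/5)/2 = 2/5; weight (1/4)·(2/5) = 1/10.
The weights sum to 17/40.
So P(the gold coin in box 3 | the host opened box 1) = (1/8) / (17/40) = 5/17.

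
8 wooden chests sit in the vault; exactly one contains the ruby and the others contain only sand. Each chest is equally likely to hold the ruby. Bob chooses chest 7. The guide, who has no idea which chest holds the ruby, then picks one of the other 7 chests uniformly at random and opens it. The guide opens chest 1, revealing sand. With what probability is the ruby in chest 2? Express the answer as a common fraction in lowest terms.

Apply Bayes' rule, conditioning on where the ruby actually is.
If it is in chest 1 (prior 1/8): the guide opened chest 1, so this case is ruled out; weight (1/8)·0 = 0.
If it is in any of chests 2, 3, 4, 5, 6, 7, and 8 (prior 1/8 each): the guide picks chest 1 with probability 1/7 regardless, and it is not the prize; weight (1/8)·(1/7) = 1/56 each.
The weights sum to 1/8.
So P(the ruby in chest 2 | the guide opened chest 1) = (1/56) / (1/8) = 1/7.

1/7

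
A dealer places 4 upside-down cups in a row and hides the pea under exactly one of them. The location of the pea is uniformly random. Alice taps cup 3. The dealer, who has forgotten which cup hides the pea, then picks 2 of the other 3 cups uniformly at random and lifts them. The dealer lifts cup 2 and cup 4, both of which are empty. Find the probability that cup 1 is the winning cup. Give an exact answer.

1/2

Consider each possible location of the pea in turn.
If it is under either of cups 1 and 3 (prior 1/4 each): the dealer picks exactly this set with probability 1/3 regardless, and none is the prize; weight (1/4)·(1/3) = 1/12 each.
If it is under either of cups 2 and 4 (prior 1/4 each): that cup was opened and seen not to hold the prize — ruled out; weight (1/4)·0 = 0 each.
The weights sum to 1/6.
So P(the pea under cup 1 | the dealer opened cup 2 and cup 4) = (1/12) / (1/6) = 1/2.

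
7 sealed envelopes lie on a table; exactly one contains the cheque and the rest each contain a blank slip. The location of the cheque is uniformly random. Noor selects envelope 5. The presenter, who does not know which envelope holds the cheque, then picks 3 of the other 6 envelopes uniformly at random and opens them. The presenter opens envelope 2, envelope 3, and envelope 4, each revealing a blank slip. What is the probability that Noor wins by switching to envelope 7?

Because the presenter chose which envelopes to open without knowing where the cheque is, the choice is independent of the prize location. Learning that none of the 3 opened envelopes holds the cheque simply rules out those 3 locations and leaves the remaining 4 envelopes still equally likely by symmetry.
So P(the cheque in envelope 7) = 1/4.

1/4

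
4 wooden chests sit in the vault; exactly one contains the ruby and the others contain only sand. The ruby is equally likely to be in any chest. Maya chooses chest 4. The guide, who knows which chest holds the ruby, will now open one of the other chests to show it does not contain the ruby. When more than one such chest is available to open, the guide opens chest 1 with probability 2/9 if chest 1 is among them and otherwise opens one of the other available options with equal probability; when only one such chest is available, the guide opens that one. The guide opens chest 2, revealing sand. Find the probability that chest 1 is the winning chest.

3/10

Consider each possible location of the ruby in turn.
If it is in chest 1 (prior 1/4): chest 1 holds the prize so is unavailable; the guide chooses uniformly among the 2 others, probability 1/2; weight (1/4)·(1/2) = 1/8.
If it is in chest 2 (prior 1/4): the guide opened chest 2, so this case is ruled out; weight (1/4)·0 = 0.
If it is in chest 3 (prior 1/4): chest 1 is available but not opened, probability 7/9; weight (1/4)·(7/9) = 7/36.
If it is in chest 4 (prior 1/4): chest 1 is available but not opened; chest 2 gets probability (1 − 2/9)/2 = 7/18; weight (1/4)·(7/18) = 7/72.
The weights sum to 5/12.
So P(the ruby in chest 1 | the guide opened chest 2) = (1/8) / (5/12) = 3/10.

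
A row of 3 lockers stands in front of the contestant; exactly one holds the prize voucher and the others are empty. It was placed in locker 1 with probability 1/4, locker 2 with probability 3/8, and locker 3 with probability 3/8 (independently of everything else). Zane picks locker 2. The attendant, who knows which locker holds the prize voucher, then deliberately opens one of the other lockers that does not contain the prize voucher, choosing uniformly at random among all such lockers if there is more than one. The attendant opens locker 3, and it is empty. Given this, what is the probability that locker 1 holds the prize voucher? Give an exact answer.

4/7

Apply Bayes' rule, conditioning on where the prize voucher actually is.
If it is in locker 1 (prior 1/4): the attendant has no choice, probability 1; weight (1/4)·1 = 1/4.
If it is in locker 2 (prior 3/8): the attendant has 2 equally likely choices, so probability 1/2; weight (3/8)·(1/2) = 3/16.
If it is in locker 3 (prior 3/8): the attendant opened locker 3, so this case is ruled out; weight (3/8)·0 = 0.
The weights sum to 7/16.
So P(the prize voucher in locker 1 | the attendant opened locker 3) = (1/4) / (7/16) = 4/7.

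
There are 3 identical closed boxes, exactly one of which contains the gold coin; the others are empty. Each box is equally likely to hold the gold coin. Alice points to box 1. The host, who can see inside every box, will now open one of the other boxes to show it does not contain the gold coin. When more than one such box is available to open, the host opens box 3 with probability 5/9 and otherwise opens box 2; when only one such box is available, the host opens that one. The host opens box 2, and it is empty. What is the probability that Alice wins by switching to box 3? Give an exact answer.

Consider each possible location of the gold coin in turn.
If it is in box 1 (prior 1/3): box 3 is available but not opened, probability 4/9; weight (1/3)·(4/9) = 4/27.
If it is in box 2 (prior 1/3): the host opened box 2, so this case is ruled out; weight (1/3)·0 = 0.
If it is in box 3 (prior 1/3): only box 2 is available, probability 1; weight (1/3)·1 = 1/3.
The weights sum to 13/27.
So P(the gold coin in box 3 | the host opened box 2) = (1/3) / (13/27) = 9/13.

9/13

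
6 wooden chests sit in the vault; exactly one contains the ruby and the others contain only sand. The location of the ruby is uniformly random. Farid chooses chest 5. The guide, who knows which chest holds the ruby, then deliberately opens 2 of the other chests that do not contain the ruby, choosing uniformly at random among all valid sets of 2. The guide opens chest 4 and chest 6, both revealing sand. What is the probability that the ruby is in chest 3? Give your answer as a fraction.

5/18

Apply Bayes' rule, conditioning on where the ruby actually is.
If it is in any of chests 1, 2, and 3 (prior 1/6 each): the guide has 6 equally likely choices, so probability 1/6; weight (1/6)·(1/6) = 1/36 each.
If it is in either of chests 4 and 6 (prior 1/6 each): that chest was opened and seen not to hold the prize — ruled out; weight (1/6)·0 = 0 each.
If it is in chest 5 (prior 1/6): the guide has 10 equally likely choices, so probability 1/10; weight (1/6)·(1/10) = 1/60.
The weights sum to 1/10.
So P(the ruby in chest 3 | the guide opened chest 4 and chest 6) = (1/36) / (1/10) = 5/18.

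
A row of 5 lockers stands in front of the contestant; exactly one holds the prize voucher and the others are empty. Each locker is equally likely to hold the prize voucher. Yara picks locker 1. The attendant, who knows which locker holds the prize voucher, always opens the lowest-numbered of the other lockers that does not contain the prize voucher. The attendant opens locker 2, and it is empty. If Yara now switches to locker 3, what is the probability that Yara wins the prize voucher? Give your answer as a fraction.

Condition on the true location of the prize voucher.
If it is in any of lockers 1, 3, 4, and 5 (prior 1/5 each): locker 2 is the lowest-numbered option available, probability 1; weight (1/5)·1 = 1/5 each.
If it is in locker 2 (prior 1/5): the attendant opened locker 2, so this case is ruled out; weight (1/5)·0 = 0.
The weights sum to 4/5.
So P(the prize voucher in locker 3 | the attendant opened locker 2) = (1/5) / (4/5) = 1/4.

1/4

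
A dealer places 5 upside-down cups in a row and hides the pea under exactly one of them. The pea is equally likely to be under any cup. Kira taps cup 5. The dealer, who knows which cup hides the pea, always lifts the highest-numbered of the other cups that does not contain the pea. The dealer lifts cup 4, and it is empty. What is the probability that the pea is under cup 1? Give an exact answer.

Apply Bayes' rule, conditioning on where the pea actually is.
If it is under any of cups 1, 2, 3, and 5 (prior 1/5 each): cup 4 is the highest-numbered option available, probability 1; weight (1/5)·1 = 1/5 each.
If it is under cup 4 (prior 1/5): the dealer opened cup 4, so this case is ruled out; weight (1/5)·0 = 0.
The weights sum to 4/5.
So P(the pea under cup 1 | the dealer opened cup 4) = (1/5) / (4/5) = 1/4.

1/4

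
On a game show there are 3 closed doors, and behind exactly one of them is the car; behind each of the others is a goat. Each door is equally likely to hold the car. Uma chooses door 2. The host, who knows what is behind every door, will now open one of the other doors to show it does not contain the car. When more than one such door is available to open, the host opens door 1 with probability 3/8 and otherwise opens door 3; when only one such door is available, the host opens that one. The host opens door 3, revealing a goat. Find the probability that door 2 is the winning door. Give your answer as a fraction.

Consider each possible location of the car in turn.
If it is behind door 1 (prior 1/3): only door 3 is available, probability 1; weight (1/3)·1 = 1/3.
If it is behind door 2 (prior 1/3): door 1 is available but not opened, probability 5/8; weight (1/3)·(5/8) = 5/24.
If it is behind door 3 (prior 1/3): the host opened door 3, so this case is ruled out; weight (1/3)·0 = 0.
The weights sum to 13/24.
So P(the car behind door 2 | the host opened door 3) = (5/24) / (13/24) = 5/13.

5/13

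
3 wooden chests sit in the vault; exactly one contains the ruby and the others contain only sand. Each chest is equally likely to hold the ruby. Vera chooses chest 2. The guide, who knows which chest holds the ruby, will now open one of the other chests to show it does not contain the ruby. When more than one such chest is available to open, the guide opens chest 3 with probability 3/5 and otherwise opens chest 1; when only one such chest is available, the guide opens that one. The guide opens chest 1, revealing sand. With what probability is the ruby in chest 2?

Consider each possible location of the ruby in turn.
If it is in chest 1 (prior 1/3): the guide opened chest 1, so this case is ruled out; weight (1/3)·0 = 0.
If it is in chest 2 (prior 1/3): chest 3 is available but not opened, probability 2/5; weight (1/3)·(2/5) = 2/15.
If it is in chest 3 (prior 1/3): only chest 1 is available, probability 1; weight (1/3)·1 = 1/3.
The weights sum to 7/15.
So P(the ruby in chest 2 | the guide opened chest 1) = (2/15) / (7/15) = 2/7.

2/7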